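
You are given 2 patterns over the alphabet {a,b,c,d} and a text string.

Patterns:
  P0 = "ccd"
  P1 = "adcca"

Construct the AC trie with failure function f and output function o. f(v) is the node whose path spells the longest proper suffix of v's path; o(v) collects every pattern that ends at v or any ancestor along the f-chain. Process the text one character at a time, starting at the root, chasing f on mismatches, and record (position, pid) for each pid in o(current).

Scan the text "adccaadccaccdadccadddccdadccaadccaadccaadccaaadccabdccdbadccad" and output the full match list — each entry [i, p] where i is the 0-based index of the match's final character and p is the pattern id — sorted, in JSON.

Build automaton:
Trie (insert patterns):
  0='ε' goto a→4 c→1
  1='c' goto c→2
  2='cc' goto d→3
  3='ccd' goto ·  [P0 ends]
  4='a' goto d→5
  5='ad' goto c→6
  6='adc' goto c→7
  7='adcc' goto a→8
  8='adcca' goto ·  [P1 ends]

BFS fail/out derivation:
  n1('c'): parent n0 fail=0; on 'c' 0 → fail=0;  out ∅∪∅=∅
  n4('a'): parent n0 fail=0; on 'a' 0 → fail=0;  out ∅∪∅=∅
  n2('cc'): parent n1 fail=0; on 'c' 0 → fail=1;  out ∅∪∅=∅
  n5('ad'): parent n4 fail=0; on 'd' 0 → fail=0;  out ∅∪∅=∅
  n3('ccd'): parent n2 fail=1; on 'd' 1→0 → fail=0;  out {0}∪∅={0}
  n6('adc'): parent n5 fail=0; on 'c' 0 → fail=1;  out ∅∪∅=∅
  n7('adcc'): parent n6 fail=1; on 'c' 1 → fail=2;  out ∅∪∅=∅
  n8('adcca'): parent n7 fail=2; on 'a' 2→1→0 → fail=4;  out {1}∪∅={1}

Scan:
i=0 'a': node 0→4
i=1 'd': node 4→5
i=2 'c': node 5→6
i=3 'c': node 6→7
i=4 'a': node 7→8  → match P1@[0:4]
i=5 'a': node 8→4 ·f
i=6 'd': node 4→5
i=7 'c': node 5→6
i=8 'c': node 6→7
i=9 'a': node 7→8  → match P1@[5:9]
i=10 'c': node 8→1 ·f
i=11 'c': node 1→2
i=12 'd': node 2→3  → match P0@[10:12]
i=13 'a': node 3→4 ·f
i=14 'd': node 4→5
i=15 'c': node 5→6
i=16 'c': node 6→7
i=17 'a': node 7→8  → match P1@[13:17]
i=18 'd': node 8→5 ·f
i=19 'd': node 5→0 ·f
i=20 'd': node 0→0
i=21 'c': node 0→1
i=22 'c': node 1→2
i=23 'd': node 2→3  → match P0@[21:23]
i=24 'a': node 3→4 ·f
i=25 'd': node 4→5
i=26 'c': node 5→6
i=27 'c': node 6→7
i=28 'a': node 7→8  → match P1@[24:28]
i=29 'a': node 8→4 ·f
i=30 'd': node 4→5
i=31 'c': node 5→6
i=32 'c': node 6→7
i=33 'a': node 7→8  → match P1@[29:33]
i=34 'a': node 8→4 ·f
i=35 'd': node 4→5
i=36 'c': node 5→6
i=37 'c': node 6→7
i=38 'a': node 7→8  → match P1@[34:38]
i=39 'a': node 8→4 ·f
i=40 'd': node 4→5
i=41 'c': node 5→6
i=42 'c': node 6→7
i=43 'a': node 7→8  → match P1@[39:43]
i=44 'a': node 8→4 ·f
i=45 'a': node 4→4 ·f
i=46 'd': node 4→5
i=47 'c': node 5→6
i=48 'c': node 6→7
i=49 'a': node 7→8  → match P1@[45:49]
i=50 'b': node 8→0 ·f
i=51 'd': node 0→0
i=52 'c': node 0→1
i=53 'c': node 1→2
i=54 'd': node 2→3  → match P0@[52:54]
i=55 'b': node 3→0 ·f
i=56 'a': node 0→4
i=57 'd': node 4→5
i=58 'c': node 5→6
i=59 'c': node 6→7
i=60 'a': node 7→8  → match P1@[56:60]
i=61 'd': node 8→5 ·f

All matches (sorted): [[4,1],[9,1],[12,0],[17,1],[23,0],[28,1],[33,1],[38,1],[43,1],[49,1],[54,0],[60,1]]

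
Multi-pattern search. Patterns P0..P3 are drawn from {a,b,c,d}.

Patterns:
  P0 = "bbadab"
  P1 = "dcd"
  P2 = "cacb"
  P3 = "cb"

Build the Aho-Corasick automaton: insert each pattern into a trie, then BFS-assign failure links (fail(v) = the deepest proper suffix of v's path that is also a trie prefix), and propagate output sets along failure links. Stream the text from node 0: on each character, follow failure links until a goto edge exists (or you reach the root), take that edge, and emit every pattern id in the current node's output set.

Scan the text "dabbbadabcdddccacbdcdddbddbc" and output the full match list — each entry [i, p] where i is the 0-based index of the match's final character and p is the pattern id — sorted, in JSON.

Build automaton:
Trie (insert patterns):
  n0 'ε': b→1 c→10 d→7
  n1 'b': b→2
  n2 'bb': a→3
  n3 'bba': d→4
  n4 'bbad': a→5
  n5 'bbada': b→6
  n6 'bbadab': ·  [P0 ends]
  n7 'd': c→8
  n8 'dc': d→9
  n9 'dcd': ·  [P1 ends]
  n10 'c': a→11 b→14
  n11 'ca': c→12
  n12 'cac': b→13
  n13 'cacb': ·  [P2 ends]
  n14 'cb': ·  [P3 ends]

Failure links (BFS by depth):
  fail(1) 'b': from fail(0)=0 chase 'b': 0 ⇒ 0;  out=∅∪out(0)=∅
  fail(7) 'd': from fail(0)=0 chase 'd': 0 ⇒ 0;  out=∅∪out(0)=∅
  fail(10) 'c': from fail(0)=0 chase 'c': 0 ⇒ 0;  out=∅∪out(0)=∅
  fail(2) 'bb': from fail(1)=0 chase 'b': 0 ⇒ 1;  out=∅∪out(1)=∅
  fail(8) 'dc': from fail(7)=0 chase 'c': 0 ⇒ 10;  out=∅∪out(10)=∅
  fail(11) 'ca': from fail(10)=0 chase 'a': 0 ⇒ 0;  out=∅∪out(0)=∅
  fail(14) 'cb': from fail(10)=0 chase 'b': 0 ⇒ 1;  out={3}∪out(1)={3}
  fail(3) 'bba': from fail(2)=1 chase 'a': 1→0 ⇒ 0;  out=∅∪out(0)=∅
  fail(9) 'dcd': from fail(8)=10 chase 'd': 10→0 ⇒ 7;  out={1}∪out(7)={1}
  fail(12) 'cac': from fail(11)=0 chase 'c': 0 ⇒ 10;  out=∅∪out(10)=∅
  fail(4) 'bbad': from fail(3)=0 chase 'd': 0 ⇒ 7;  out=∅∪out(7)=∅
  fail(13) 'cacb': from fail(12)=10 chase 'b': 10 ⇒ 14;  out={2}∪out(14)={2,3}
  fail(5) 'bbada': from fail(4)=7 chase 'a': 7→0 ⇒ 0;  out=∅∪out(0)=∅
  fail(6) 'bbadab': from fail(5)=0 chase 'b': 0 ⇒ 1;  out={0}∪out(1)={0}

Text stream:
[0] read 'd'  n0⇒n7
[1] read 'a'  n7⇒n0 ·f
[2] read 'b'  n0⇒n1
[3] read 'b'  n1⇒n2
[4] read 'b'  n2⇒n2 ·f
[5] read 'a'  n2⇒n3
[6] read 'd'  n3⇒n4
[7] read 'a'  n4⇒n5
[8] read 'b'  n5⇒n6  emit P0@[3:8]
[9] read 'c'  n6⇒n10 ·f
[10] read 'd'  n10⇒n7 ·f
[11] read 'd'  n7⇒n7 ·f
[12] read 'd'  n7⇒n7 ·f
[13] read 'c'  n7⇒n8
[14] read 'c'  n8⇒n10 ·f
[15] read 'a'  n10⇒n11
[16] read 'c'  n11⇒n12
[17] read 'b'  n12⇒n13  emit P2@[14:17],P3@[16:17]
[18] read 'd'  n13⇒n7 ·f
[19] read 'c'  n7⇒n8
[20] read 'd'  n8⇒n9  emit P1@[18:20]
[21] read 'd'  n9⇒n7 ·f
[22] read 'd'  n7⇒n7 ·f
[23] read 'b'  n7⇒n1 ·f
[24] read 'd'  n1⇒n7 ·f
[25] read 'd'  n7⇒n7 ·f
[26] read 'b'  n7⇒n1 ·f
[27] read 'c'  n1⇒n10 ·f

Result: [[8,0],[17,2],[17,3],[20,1]]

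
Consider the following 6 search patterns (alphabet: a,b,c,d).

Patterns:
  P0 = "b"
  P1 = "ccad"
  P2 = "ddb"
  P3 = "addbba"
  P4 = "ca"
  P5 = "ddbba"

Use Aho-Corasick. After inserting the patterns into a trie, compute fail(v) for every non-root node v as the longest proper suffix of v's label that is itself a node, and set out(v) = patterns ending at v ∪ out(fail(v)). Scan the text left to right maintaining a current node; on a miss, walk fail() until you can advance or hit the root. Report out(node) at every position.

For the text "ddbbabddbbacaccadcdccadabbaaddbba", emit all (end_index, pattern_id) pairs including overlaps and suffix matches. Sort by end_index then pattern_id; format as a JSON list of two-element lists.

Construct AC machine:
Trie (insert patterns):
  0='ε' goto a→9 b→1 c→2 d→6
  1='b' goto ·  ←P0
  2='c' goto a→15 c→3
  3='cc' goto a→4
  4='cca' goto d→5
  5='ccad' goto ·  ←P1
  6='d' goto d→7
  7='dd' goto b→8
  8='ddb' goto b→16  ←P2
  9='a' goto d→10
  10='ad' goto d→11
  11='add' goto b→12
  12='addb' goto b→13
  13='addbb' goto a→14
  14='addbba' goto ·  ←P3
  15='ca' goto ·  ←P4
  16='ddbb' goto a→17
  17='ddbba' goto ·  ←P5

Failure links (BFS by depth):
  n1('b'): parent n0 fail=0; on 'b' 0 → fail=0;  out {0}∪∅={0}
  n2('c'): parent n0 fail=0; on 'c' 0 → fail=0;  out ∅∪∅=∅
  n6('d'): parent n0 fail=0; on 'd' 0 → fail=0;  out ∅∪∅=∅
  n9('a'): parent n0 fail=0; on 'a' 0 → fail=0;  out ∅∪∅=∅
  n3('cc'): parent n2 fail=0; on 'c' 0 → fail=2;  out ∅∪∅=∅
  n7('dd'): parent n6 fail=0; on 'd' 0 → fail=6;  out ∅∪∅=∅
  n10('ad'): parent n9 fail=0; on 'd' 0 → fail=6;  out ∅∪∅=∅
  n15('ca'): parent n2 fail=0; on 'a' 0 → fail=9;  out {4}∪∅={4}
  n4('cca'): parent n3 fail=2; on 'a' 2 → fail=15;  out ∅∪{4}={4}
  n8('ddb'): parent n7 fail=6; on 'b' 6→0 → fail=1;  out {2}∪{0}={0,2}
  n11('add'): parent n10 fail=6; on 'd' 6 → fail=7;  out ∅∪∅=∅
  n5('ccad'): parent n4 fail=15; on 'd' 15→9 → fail=10;  out {1}∪∅={1}
  n12('addb'): parent n11 fail=7; on 'b' 7 → fail=8;  out ∅∪{0,2}={0,2}
  n16('ddbb'): parent n8 fail=1; on 'b' 1→0 → fail=1;  out ∅∪{0}={0}
  n13('addbb'): parent n12 fail=8; on 'b' 8 → fail=16;  out ∅∪{0}={0}
  n17('ddbba'): parent n16 fail=1; on 'a' 1→0 → fail=9;  out {5}∪∅={5}
  n14('addbba'): parent n13 fail=16; on 'a' 16 → fail=17;  out {3}∪{5}={3,5}

Run:
i=0 'd': node 0→6
i=1 'd': node 6→7
i=2 'b': node 7→8  → match P0@[2:2],P2@[0:2]
i=3 'b': node 8→16  → match P0@[3:3]
i=4 'a': node 16→17  → match P5@[0:4]
i=5 'b': node 17→1 (via fail)  → match P0@[5:5]
i=6 'd': node 1→6 (via fail)
i=7 'd': node 6→7
i=8 'b': node 7→8  → match P0@[8:8],P2@[6:8]
i=9 'b': node 8→16  → match P0@[9:9]
i=10 'a': node 16→17  → match P5@[6:10]
i=11 'c': node 17→2 (via fail)
i=12 'a': node 2→15  → match P4@[11:12]
i=13 'c': node 15→2 (via fail)
i=14 'c': node 2→3
i=15 'a': node 3→4  → match P4@[14:15]
i=16 'd': node 4→5  → match P1@[13:16]
i=17 'c': node 5→2 (via fail)
i=18 'd': node 2→6 (via fail)
i=19 'c': node 6→2 (via fail)
i=20 'c': node 2→3
i=21 'a': node 3→4  → match P4@[20:21]
i=22 'd': node 4→5  → match P1@[19:22]
i=23 'a': node 5→9 (via fail)
i=24 'b': node 9→1 (via fail)  → match P0@[24:24]
i=25 'b': node 1→1 (via fail)  → match P0@[25:25]
i=26 'a': node 1→9 (via fail)
i=27 'a': node 9→9 (via fail)
i=28 'd': node 9→10
i=29 'd': node 10→11
i=30 'b': node 11→12  → match P0@[30:30],P2@[28:30]
i=31 'b': node 12→13  → match P0@[31:31]
i=32 'a': node 13→14  → match P3@[27:32],P5@[28:32]

All matches (sorted): [[2,0],[2,2],[3,0],[4,5],[5,0],[8,0],[8,2],[9,0],[10,5],[12,4],[15,4],[16,1],[21,4],[22,1],[24,0],[25,0],[30,0],[30,2],[31,0],[32,3],[32,5]]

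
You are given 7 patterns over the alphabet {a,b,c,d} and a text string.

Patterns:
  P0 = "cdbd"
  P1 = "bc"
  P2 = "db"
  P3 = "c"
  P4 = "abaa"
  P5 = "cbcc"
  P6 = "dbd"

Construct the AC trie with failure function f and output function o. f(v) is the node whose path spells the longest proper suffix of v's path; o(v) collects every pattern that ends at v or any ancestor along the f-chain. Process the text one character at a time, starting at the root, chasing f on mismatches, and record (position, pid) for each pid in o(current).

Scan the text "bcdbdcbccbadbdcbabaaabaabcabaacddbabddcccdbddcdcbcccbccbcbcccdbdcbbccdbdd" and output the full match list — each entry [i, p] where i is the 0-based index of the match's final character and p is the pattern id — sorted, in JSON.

Construct AC machine:
Trie nodes:
  n0 'ε': a→9 b→5 c→1 d→7
  n1 'c': b→13 d→2  ←P3
  n2 'cd': b→3
  n3 'cdb': d→4
  n4 'cdbd': ·  ←P0
  n5 'b': c→6
  n6 'bc': ·  ←P1
  n7 'd': b→8
  n8 'db': d→16  ←P2
  n9 'a': b→10
  n10 'ab': a→11
  n11 'aba': a→12
  n12 'abaa': ·  ←P4
  n13 'cb': c→14
  n14 'cbc': c→15
  n15 'cbcc': ·  ←P5
  n16 'dbd': ·  ←P6

Failure links (BFS by depth):
  n1('c'): parent n0 fail=0; on 'c' 0 → fail=0;  out {3}∪∅={3}
  n5('b'): parent n0 fail=0; on 'b' 0 → fail=0;  out ∅∪∅=∅
  n7('d'): parent n0 fail=0; on 'd' 0 → fail=0;  out ∅∪∅=∅
  n9('a'): parent n0 fail=0; on 'a' 0 → fail=0;  out ∅∪∅=∅
  n2('cd'): parent n1 fail=0; on 'd' 0 → fail=7;  out ∅∪∅=∅
  n6('bc'): parent n5 fail=0; on 'c' 0 → fail=1;  out {1}∪{3}={1,3}
  n8('db'): parent n7 fail=0; on 'b' 0 → fail=5;  out {2}∪∅={2}
  n10('ab'): parent n9 fail=0; on 'b' 0 → fail=5;  out ∅∪∅=∅
  n13('cb'): parent n1 fail=0; on 'b' 0 → fail=5;  out ∅∪∅=∅
  n3('cdb'): parent n2 fail=7; on 'b' 7 → fail=8;  out ∅∪{2}={2}
  n11('aba'): parent n10 fail=5; on 'a' 5→0 → fail=9;  out ∅∪∅=∅
  n14('cbc'): parent n13 fail=5; on 'c' 5 → fail=6;  out ∅∪{1,3}={1,3}
  n16('dbd'): parent n8 fail=5; on 'd' 5→0 → fail=7;  out {6}∪∅={6}
  n4('cdbd'): parent n3 fail=8; on 'd' 8 → fail=16;  out {0}∪{6}={0,6}
  n12('abaa'): parent n11 fail=9; on 'a' 9→0 → fail=9;  out {4}∪∅={4}
  n15('cbcc'): parent n14 fail=6; on 'c' 6→1→0 → fail=1;  out {5}∪{3}={3,5}

Text stream:
i=0 'b': node 0→5
i=1 'c': node 5→6  → match P1@[0:1],P3@[1:1]
i=2 'd': node 6→2 (via fail)
i=3 'b': node 2→3  → match P2@[2:3]
i=4 'd': node 3→4  → match P0@[1:4],P6@[2:4]
i=5 'c': node 4→1 (via fail)  → match P3@[5:5]
i=6 'b': node 1→13
i=7 'c': node 13→14  → match P1@[6:7],P3@[7:7]
i=8 'c': node 14→15  → match P3@[8:8],P5@[5:8]
i=9 'b': node 15→13 (via fail)
i=10 'a': node 13→9 (via fail)
i=11 'd': node 9→7 (via fail)
i=12 'b': node 7→8  → match P2@[11:12]
i=13 'd': node 8→16  → match P6@[11:13]
i=14 'c': node 16→1 (via fail)  → match P3@[14:14]
i=15 'b': node 1→13
i=16 'a': node 13→9 (via fail)
i=17 'b': node 9→10
i=18 'a': node 10→11
i=19 'a': node 11→12  → match P4@[16:19]
i=20 'a': node 12→9 (via fail)
i=21 'b': node 9→10
i=22 'a': node 10→11
i=23 'a': node 11→12  → match P4@[20:23]
i=24 'b': node 12→10 (via fail)
i=25 'c': node 10→6 (via fail)  → match P1@[24:25],P3@[25:25]
i=26 'a': node 6→9 (via fail)
i=27 'b': node 9→10
i=28 'a': node 10→11
i=29 'a': node 11→12  → match P4@[26:29]
i=30 'c': node 12→1 (via fail)  → match P3@[30:30]
i=31 'd': node 1→2
i=32 'd': node 2→7 (via fail)
i=33 'b': node 7→8  → match P2@[32:33]
i=34 'a': node 8→9 (via fail)
i=35 'b': node 9→10
i=36 'd': node 10→7 (via fail)
i=37 'd': node 7→7 (via fail)
i=38 'c': node 7→1 (via fail)  → match P3@[38:38]
i=39 'c': node 1→1 (via fail)  → match P3@[39:39]
i=40 'c': node 1→1 (via fail)  → match P3@[40:40]
i=41 'd': node 1→2
i=42 'b': node 2→3  → match P2@[41:42]
i=43 'd': node 3→4  → match P0@[40:43],P6@[41:43]
i=44 'd': node 4→7 (via fail)
i=45 'c': node 7→1 (via fail)  → match P3@[45:45]
i=46 'd': node 1→2
i=47 'c': node 2→1 (via fail)  → match P3@[47:47]
i=48 'b': node 1→13
i=49 'c': node 13→14  → match P1@[48:49],P3@[49:49]
i=50 'c': node 14→15  → match P3@[50:50],P5@[47:50]
i=51 'c': node 15→1 (via fail)  → match P3@[51:51]
i=52 'b': node 1→13
i=53 'c': node 13→14  → match P1@[52:53],P3@[53:53]
i=54 'c': node 14→15  → match P3@[54:54],P5@[51:54]
i=55 'b': node 15→13 (via fail)
i=56 'c': node 13→14  → match P1@[55:56],P3@[56:56]
i=57 'b': node 14→13 (via fail)
i=58 'c': node 13→14  → match P1@[57:58],P3@[58:58]
i=59 'c': node 14→15  → match P3@[59:59],P5@[56:59]
i=60 'c': node 15→1 (via fail)  → match P3@[60:60]
i=61 'd': node 1→2
i=62 'b': node 2→3  → match P2@[61:62]
i=63 'd': node 3→4  → match P0@[60:63],P6@[61:63]
i=64 'c': node 4→1 (via fail)  → match P3@[64:64]
i=65 'b': node 1→13
i=66 'b': node 13→5 (via fail)
i=67 'c': node 5→6  → match P1@[66:67],P3@[67:67]
i=68 'c': node 6→1 (via fail)  → match P3@[68:68]
i=69 'd': node 1→2
i=70 'b': node 2→3  → match P2@[69:70]
i=71 'd': node 3→4  → match P0@[68:71],P6@[69:71]
i=72 'd': node 4→7 (via fail)

Result: [[1,1],[1,3],[3,2],[4,0],[4,6],[5,3],[7,1],[7,3],[8,3],[8,5],[12,2],[13,6],[14,3],[19,4],[23,4],[25,1],[25,3],[29,4],[30,3],[33,2],[38,3],[39,3],[40,3],[42,2],[43,0],[43,6],[45,3],[47,3],[49,1],[49,3],[50,3],[50,5],[51,3],[53,1],[53,3],[54,3],[54,5],[56,1],[56,3],[58,1],[58,3],[59,3],[59,5],[60,3],[62,2],[63,0],[63,6],[64,3],[67,1],[67,3],[68,3],[70,2],[71,0],[71,6]]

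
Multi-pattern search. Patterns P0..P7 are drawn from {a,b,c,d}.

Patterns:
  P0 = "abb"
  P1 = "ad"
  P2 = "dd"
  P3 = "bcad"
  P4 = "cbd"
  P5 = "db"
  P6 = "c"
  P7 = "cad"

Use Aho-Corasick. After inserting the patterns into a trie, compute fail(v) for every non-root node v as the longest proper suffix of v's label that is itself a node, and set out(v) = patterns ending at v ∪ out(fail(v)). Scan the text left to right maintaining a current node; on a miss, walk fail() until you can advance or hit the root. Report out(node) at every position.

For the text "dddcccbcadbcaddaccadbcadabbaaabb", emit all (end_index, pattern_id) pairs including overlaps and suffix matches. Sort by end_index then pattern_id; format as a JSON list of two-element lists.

Build:
Trie nodes:
  0='ε' goto a→1 b→7 c→11 d→5
  1='a' goto b→2 d→4
  2='ab' goto b→3
  3='abb' goto ·  [P0 ends]
  4='ad' goto ·  [P1 ends]
  5='d' goto b→14 d→6
  6='dd' goto ·  [P2 ends]
  7='b' goto c→8
  8='bc' goto a→9
  9='bca' goto d→10
  10='bcad' goto ·  [P3 ends]
  11='c' goto a→15 b→12  [P6 ends]
  12='cb' goto d→13
  13='cbd' goto ·  [P4 ends]
  14='db' goto ·  [P5 ends]
  15='ca' goto d→16
  16='cad' goto ·  [P7 ends]

BFS fail/out derivation:
  fail(1) 'a': from fail(0)=0 chase 'a': 0 ⇒ 0;  out=∅∪out(0)=∅
  fail(5) 'd': from fail(0)=0 chase 'd': 0 ⇒ 0;  out=∅∪out(0)=∅
  fail(7) 'b': from fail(0)=0 chase 'b': 0 ⇒ 0;  out=∅∪out(0)=∅
  fail(11) 'c': from fail(0)=0 chase 'c': 0 ⇒ 0;  out={6}∪out(0)={6}
  fail(2) 'ab': from fail(1)=0 chase 'b': 0 ⇒ 7;  out=∅∪out(7)=∅
  fail(4) 'ad': from fail(1)=0 chase 'd': 0 ⇒ 5;  out={1}∪out(5)={1}
  fail(6) 'dd': from fail(5)=0 chase 'd': 0 ⇒ 5;  out={2}∪out(5)={2}
  fail(8) 'bc': from fail(7)=0 chase 'c': 0 ⇒ 11;  out=∅∪out(11)={6}
  fail(12) 'cb': from fail(11)=0 chase 'b': 0 ⇒ 7;  out=∅∪out(7)=∅
  fail(14) 'db': from fail(5)=0 chase 'b': 0 ⇒ 7;  out={5}∪out(7)={5}
  fail(15) 'ca': from fail(11)=0 chase 'a': 0 ⇒ 1;  out=∅∪out(1)=∅
  fail(3) 'abb': from fail(2)=7 chase 'b': 7→0 ⇒ 7;  out={0}∪out(7)={0}
  fail(9) 'bca': from fail(8)=11 chase 'a': 11 ⇒ 15;  out=∅∪out(15)=∅
  fail(13) 'cbd': from fail(12)=7 chase 'd': 7→0 ⇒ 5;  out={4}∪out(5)={4}
  fail(16) 'cad': from fail(15)=1 chase 'd': 1 ⇒ 4;  out={7}∪out(4)={1,7}
  fail(10) 'bcad': from fail(9)=15 chase 'd': 15 ⇒ 16;  out={3}∪out(16)={1,3,7}

Scan:
i=0 'd': node 0→5
i=1 'd': node 5→6  → match P2@[0:1]
i=2 'd': node 6→6 (fail-walked)  → match P2@[1:2]
i=3 'c': node 6→11 (fail-walked)  → match P6@[3:3]
i=4 'c': node 11→11 (fail-walked)  → match P6@[4:4]
i=5 'c': node 11→11 (fail-walked)  → match P6@[5:5]
i=6 'b': node 11→12
i=7 'c': node 12→8 (fail-walked)  → match P6@[7:7]
i=8 'a': node 8→9
i=9 'd': node 9→10  → match P1@[8:9],P3@[6:9],P7@[7:9]
i=10 'b': node 10→14 (fail-walked)  → match P5@[9:10]
i=11 'c': node 14→8 (fail-walked)  → match P6@[11:11]
i=12 'a': node 8→9
i=13 'd': node 9→10  → match P1@[12:13],P3@[10:13],P7@[11:13]
i=14 'd': node 10→6 (fail-walked)  → match P2@[13:14]
i=15 'a': node 6→1 (fail-walked)
i=16 'c': node 1→11 (fail-walked)  → match P6@[16:16]
i=17 'c': node 11→11 (fail-walked)  → match P6@[17:17]
i=18 'a': node 11→15
i=19 'd': node 15→16  → match P1@[18:19],P7@[17:19]
i=20 'b': node 16→14 (fail-walked)  → match P5@[19:20]
i=21 'c': node 14→8 (fail-walked)  → match P6@[21:21]
i=22 'a': node 8→9
i=23 'd': node 9→10  → match P1@[22:23],P3@[20:23],P7@[21:23]
i=24 'a': node 10→1 (fail-walked)
i=25 'b': node 1→2
i=26 'b': node 2→3  → match P0@[24:26]
i=27 'a': node 3→1 (fail-walked)
i=28 'a': node 1→1 (fail-walked)
i=29 'a': node 1→1 (fail-walked)
i=30 'b': node 1→2
i=31 'b': node 2→3  → match P0@[29:31]

Result: [[1,2],[2,2],[3,6],[4,6],[5,6],[7,6],[9,1],[9,3],[9,7],[10,5],[11,6],[13,1],[13,3],[13,7],[14,2],[16,6],[17,6],[19,1],[19,7],[20,5],[21,6],[23,1],[23,3],[23,7],[26,0],[31,0]]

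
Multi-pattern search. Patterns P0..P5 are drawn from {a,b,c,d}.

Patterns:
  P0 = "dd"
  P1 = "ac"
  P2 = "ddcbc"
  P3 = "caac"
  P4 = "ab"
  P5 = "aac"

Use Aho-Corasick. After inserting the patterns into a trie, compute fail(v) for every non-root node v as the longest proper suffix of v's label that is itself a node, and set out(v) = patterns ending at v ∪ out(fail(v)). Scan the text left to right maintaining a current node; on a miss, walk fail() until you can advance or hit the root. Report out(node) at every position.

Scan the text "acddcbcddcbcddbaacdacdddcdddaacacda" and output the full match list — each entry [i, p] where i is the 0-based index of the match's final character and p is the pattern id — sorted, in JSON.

Build automaton:
Trie (insert patterns):
  0='ε' goto a→3 c→8 d→1
  1='d' goto d→2
  2='dd' goto c→5  [P0 ends]
  3='a' goto a→13 b→12 c→4
  4='ac' goto ·  [P1 ends]
  5='ddc' goto b→6
  6='ddcb' goto c→7
  7='ddcbc' goto ·  [P2 ends]
  8='c' goto a→9
  9='ca' goto a→10
  10='caa' goto c→11
  11='caac' goto ·  [P3 ends]
  12='ab' goto ·  [P4 ends]
  13='aa' goto c→14
  14='aac' goto ·  [P5 ends]

BFS fail/out derivation:
  n1('d'): parent n0 fail=0; on 'd' 0 → fail=0;  out ∅∪∅=∅
  n3('a'): parent n0 fail=0; on 'a' 0 → fail=0;  out ∅∪∅=∅
  n8('c'): parent n0 fail=0; on 'c' 0 → fail=0;  out ∅∪∅=∅
  n2('dd'): parent n1 fail=0; on 'd' 0 → fail=1;  out {0}∪∅={0}
  n4('ac'): parent n3 fail=0; on 'c' 0 → fail=8;  out {1}∪∅={1}
  n9('ca'): parent n8 fail=0; on 'a' 0 → fail=3;  out ∅∪∅=∅
  n12('ab'): parent n3 fail=0; on 'b' 0 → fail=0;  out {4}∪∅={4}
  n13('aa'): parent n3 fail=0; on 'a' 0 → fail=3;  out ∅∪∅=∅
  n5('ddc'): parent n2 fail=1; on 'c' 1→0 → fail=8;  out ∅∪∅=∅
  n10('caa'): parent n9 fail=3; on 'a' 3 → fail=13;  out ∅∪∅=∅
  n14('aac'): parent n13 fail=3; on 'c' 3 → fail=4;  out {5}∪{1}={1,5}
  n6('ddcb'): parent n5 fail=8; on 'b' 8→0 → fail=0;  out ∅∪∅=∅
  n11('caac'): parent n10 fail=13; on 'c' 13 → fail=14;  out {3}∪{1,5}={1,3,5}
  n7('ddcbc'): parent n6 fail=0; on 'c' 0 → fail=8;  out {2}∪∅={2}

Run:
pos 0 'a': at 3
pos 1 'c': at 4  ** P1@[0:1]
pos 2 'd': at 1 ·f
pos 3 'd': at 2  ** P0@[2:3]
pos 4 'c': at 5
pos 5 'b': at 6
pos 6 'c': at 7  ** P2@[2:6]
pos 7 'd': at 1 ·f
pos 8 'd': at 2  ** P0@[7:8]
pos 9 'c': at 5
pos 10 'b': at 6
pos 11 'c': at 7  ** P2@[7:11]
pos 12 'd': at 1 ·f
pos 13 'd': at 2  ** P0@[12:13]
pos 14 'b': at 0 ·f
pos 15 'a': at 3
pos 16 'a': at 13
pos 17 'c': at 14  ** P1@[16:17],P5@[15:17]
pos 18 'd': at 1 ·f
pos 19 'a': at 3 ·f
pos 20 'c': at 4  ** P1@[19:20]
pos 21 'd': at 1 ·f
pos 22 'd': at 2  ** P0@[21:22]
pos 23 'd': at 2 ·f  ** P0@[22:23]
pos 24 'c': at 5
pos 25 'd': at 1 ·f
pos 26 'd': at 2  ** P0@[25:26]
pos 27 'd': at 2 ·f  ** P0@[26:27]
pos 28 'a': at 3 ·f
pos 29 'a': at 13
pos 30 'c': at 14  ** P1@[29:30],P5@[28:30]
pos 31 'a': at 9 ·f
pos 32 'c': at 4 ·f  ** P1@[31:32]
pos 33 'd': at 1 ·f
pos 34 'a': at 3 ·f

All matches (sorted): [[1,1],[3,0],[6,2],[8,0],[11,2],[13,0],[17,1],[17,5],[20,1],[22,0],[23,0],[26,0],[27,0],[30,1],[30,5],[32,1]]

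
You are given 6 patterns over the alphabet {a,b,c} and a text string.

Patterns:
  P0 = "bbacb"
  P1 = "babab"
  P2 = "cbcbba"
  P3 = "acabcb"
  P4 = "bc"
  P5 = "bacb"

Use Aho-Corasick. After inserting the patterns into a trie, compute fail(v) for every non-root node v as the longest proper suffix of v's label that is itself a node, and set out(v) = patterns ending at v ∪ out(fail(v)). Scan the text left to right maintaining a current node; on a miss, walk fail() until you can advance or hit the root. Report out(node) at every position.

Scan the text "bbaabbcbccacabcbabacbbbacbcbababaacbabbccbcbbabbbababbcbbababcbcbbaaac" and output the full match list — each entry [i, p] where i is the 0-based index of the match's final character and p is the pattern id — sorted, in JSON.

Build:
Trie nodes:
  0='ε' goto a→16 b→1 c→10
  1='b' goto a→6 b→2 c→22
  2='bb' goto a→3
  3='bba' goto c→4
  4='bbac' goto b→5
  5='bbacb' goto ·  ←P0
  6='ba' goto b→7 c→23
  7='bab' goto a→8
  8='baba' goto b→9
  9='babab' goto ·  ←P1
  10='c' goto b→11
  11='cb' goto c→12
  12='cbc' goto b→13
  13='cbcb' goto b→14
  14='cbcbb' goto a→15
  15='cbcbba' goto ·  ←P2
  16='a' goto c→17
  17='ac' goto a→18
  18='aca' goto b→19
  19='acab' goto c→20
  20='acabc' goto b→21
  21='acabcb' goto ·  ←P3
  22='bc' goto ·  ←P4
  23='bac' goto b→24
  24='bacb' goto ·  ←P5

BFS fail/out derivation:
  fail(1) 'b': from fail(0)=0 chase 'b': 0 ⇒ 0;  out=∅∪out(0)=∅
  fail(10) 'c': from fail(0)=0 chase 'c': 0 ⇒ 0;  out=∅∪out(0)=∅
  fail(16) 'a': from fail(0)=0 chase 'a': 0 ⇒ 0;  out=∅∪out(0)=∅
  fail(2) 'bb': from fail(1)=0 chase 'b': 0 ⇒ 1;  out=∅∪out(1)=∅
  fail(6) 'ba': from fail(1)=0 chase 'a': 0 ⇒ 16;  out=∅∪out(16)=∅
  fail(11) 'cb': from fail(10)=0 chase 'b': 0 ⇒ 1;  out=∅∪out(1)=∅
  fail(17) 'ac': from fail(16)=0 chase 'c': 0 ⇒ 10;  out=∅∪out(10)=∅
  fail(22) 'bc': from fail(1)=0 chase 'c': 0 ⇒ 10;  out={4}∪out(10)={4}
  fail(3) 'bba': from fail(2)=1 chase 'a': 1 ⇒ 6;  out=∅∪out(6)=∅
  fail(7) 'bab': from fail(6)=16 chase 'b': 16→0 ⇒ 1;  out=∅∪out(1)=∅
  fail(12) 'cbc': from fail(11)=1 chase 'c': 1 ⇒ 22;  out=∅∪out(22)={4}
  fail(18) 'aca': from fail(17)=10 chase 'a': 10→0 ⇒ 16;  out=∅∪out(16)=∅
  fail(23) 'bac': from fail(6)=16 chase 'c': 16 ⇒ 17;  out=∅∪out(17)=∅
  fail(4) 'bbac': from fail(3)=6 chase 'c': 6 ⇒ 23;  out=∅∪out(23)=∅
  fail(8) 'baba': from fail(7)=1 chase 'a': 1 ⇒ 6;  out=∅∪out(6)=∅
  fail(13) 'cbcb': from fail(12)=22 chase 'b': 22→10 ⇒ 11;  out=∅∪out(11)=∅
  fail(19) 'acab': from fail(18)=16 chase 'b': 16→0 ⇒ 1;  out=∅∪out(1)=∅
  fail(24) 'bacb': from fail(23)=17 chase 'b': 17→10 ⇒ 11;  out={5}∪out(11)={5}
  fail(5) 'bbacb': from fail(4)=23 chase 'b': 23 ⇒ 24;  out={0}∪out(24)={0,5}
  fail(9) 'babab': from fail(8)=6 chase 'b': 6 ⇒ 7;  out={1}∪out(7)={1}
  fail(14) 'cbcbb': from fail(13)=11 chase 'b': 11→1 ⇒ 2;  out=∅∪out(2)=∅
  fail(20) 'acabc': from fail(19)=1 chase 'c': 1 ⇒ 22;  out=∅∪out(22)={4}
  fail(15) 'cbcbba': from fail(14)=2 chase 'a': 2 ⇒ 3;  out={2}∪out(3)={2}
  fail(21) 'acabcb': from fail(20)=22 chase 'b': 22→10 ⇒ 11;  out={3}∪out(11)={3}

Scan:
i=0 'b': node 0→1
i=1 'b': node 1→2
i=2 'a': node 2→3
i=3 'a': node 3→16 (via fail)
i=4 'b': node 16→1 (via fail)
i=5 'b': node 1→2
i=6 'c': node 2→22 (via fail)  ** P4@[5:6]
i=7 'b': node 22→11 (via fail)
i=8 'c': node 11→12  ** P4@[7:8]
i=9 'c': node 12→10 (via fail)
i=10 'a': node 10→16 (via fail)
i=11 'c': node 16→17
i=12 'a': node 17→18
i=13 'b': node 18→19
i=14 'c': node 19→20  ** P4@[13:14]
i=15 'b': node 20→21  ** P3@[10:15]
i=16 'a': node 21→6 (via fail)
i=17 'b': node 6→7
i=18 'a': node 7→8
i=19 'c': node 8→23 (via fail)
i=20 'b': node 23→24  ** P5@[17:20]
i=21 'b': node 24→2 (via fail)
i=22 'b': node 2→2 (via fail)
i=23 'a': node 2→3
i=24 'c': node 3→4
i=25 'b': node 4→5  ** P0@[21:25],P5@[22:25]
i=26 'c': node 5→12 (via fail)  ** P4@[25:26]
i=27 'b': node 12→13
i=28 'a': node 13→6 (via fail)
i=29 'b': node 6→7
i=30 'a': node 7→8
i=31 'b': node 8→9  ** P1@[27:31]
i=32 'a': node 9→8 (via fail)
i=33 'a': node 8→16 (via fail)
i=34 'c': node 16→17
i=35 'b': node 17→11 (via fail)
i=36 'a': node 11→6 (via fail)
i=37 'b': node 6→7
i=38 'b': node 7→2 (via fail)
i=39 'c': node 2→22 (via fail)  ** P4@[38:39]
i=40 'c': node 22→10 (via fail)
i=41 'b': node 10→11
i=42 'c': node 11→12  ** P4@[41:42]
i=43 'b': node 12→13
i=44 'b': node 13→14
i=45 'a': node 14→15  ** P2@[40:45]
i=46 'b': node 15→7 (via fail)
i=47 'b': node 7→2 (via fail)
i=48 'b': node 2→2 (via fail)
i=49 'a': node 2→3
i=50 'b': node 3→7 (via fail)
i=51 'a': node 7→8
i=52 'b': node 8→9  ** P1@[48:52]
i=53 'b': node 9→2 (via fail)
i=54 'c': node 2→22 (via fail)  ** P4@[53:54]
i=55 'b': node 22→11 (via fail)
i=56 'b': node 11→2 (via fail)
i=57 'a': node 2→3
i=58 'b': node 3→7 (via fail)
i=59 'a': node 7→8
i=60 'b': node 8→9  ** P1@[56:60]
i=61 'c': node 9→22 (via fail)  ** P4@[60:61]
i=62 'b': node 22→11 (via fail)
i=63 'c': node 11→12  ** P4@[62:63]
i=64 'b': node 12→13
i=65 'b': node 13→14
i=66 'a': node 14→15  ** P2@[61:66]
i=67 'a': node 15→16 (via fail)
i=68 'a': node 16→16 (via fail)
i=69 'c': node 16→17

All matches (sorted): [[6,4],[8,4],[14,4],[15,3],[20,5],[25,0],[25,5],[26,4],[31,1],[39,4],[42,4],[45,2],[52,1],[54,4],[60,1],[61,4],[63,4],[66,2]]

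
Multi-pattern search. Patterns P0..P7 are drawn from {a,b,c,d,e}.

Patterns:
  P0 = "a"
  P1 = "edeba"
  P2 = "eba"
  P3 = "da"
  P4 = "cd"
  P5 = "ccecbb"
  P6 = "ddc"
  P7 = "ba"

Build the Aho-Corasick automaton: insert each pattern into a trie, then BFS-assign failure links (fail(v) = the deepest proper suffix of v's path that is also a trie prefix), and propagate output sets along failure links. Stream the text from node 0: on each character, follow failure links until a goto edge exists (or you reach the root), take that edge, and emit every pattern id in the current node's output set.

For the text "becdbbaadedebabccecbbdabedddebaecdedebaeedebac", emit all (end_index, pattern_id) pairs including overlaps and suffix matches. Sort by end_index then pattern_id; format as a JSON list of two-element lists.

Construct AC machine:
Trie (insert patterns):
  n0 'ε': a→1 b→20 c→11 d→9 e→2
  n1 'a': ·  [P0 ends]
  n2 'e': b→7 d→3
  n3 'ed': e→4
  n4 'ede': b→5
  n5 'edeb': a→6
  n6 'edeba': ·  [P1 ends]
  n7 'eb': a→8
  n8 'eba': ·  [P2 ends]
  n9 'd': a→10 d→18
  n10 'da': ·  [P3 ends]
  n11 'c': c→13 d→12
  n12 'cd': ·  [P4 ends]
  n13 'cc': e→14
  n14 'cce': c→15
  n15 'ccec': b→16
  n16 'ccecb': b→17
  n17 'ccecbb': ·  [P5 ends]
  n18 'dd': c→19
  n19 'ddc': ·  [P6 ends]
  n20 'b': a→21
  n21 'ba': ·  [P7 ends]

BFS fail/out derivation:
  fail(1) 'a': from fail(0)=0 chase 'a': 0 ⇒ 0;  out={0}∪out(0)={0}
  fail(2) 'e': from fail(0)=0 chase 'e': 0 ⇒ 0;  out=∅∪out(0)=∅
  fail(9) 'd': from fail(0)=0 chase 'd': 0 ⇒ 0;  out=∅∪out(0)=∅
  fail(11) 'c': from fail(0)=0 chase 'c': 0 ⇒ 0;  out=∅∪out(0)=∅
  fail(20) 'b': from fail(0)=0 chase 'b': 0 ⇒ 0;  out=∅∪out(0)=∅
  fail(3) 'ed': from fail(2)=0 chase 'd': 0 ⇒ 9;  out=∅∪out(9)=∅
  fail(7) 'eb': from fail(2)=0 chase 'b': 0 ⇒ 20;  out=∅∪out(20)=∅
  fail(10) 'da': from fail(9)=0 chase 'a': 0 ⇒ 1;  out={3}∪out(1)={0,3}
  fail(12) 'cd': from fail(11)=0 chase 'd': 0 ⇒ 9;  out={4}∪out(9)={4}
  fail(13) 'cc': from fail(11)=0 chase 'c': 0 ⇒ 11;  out=∅∪out(11)=∅
  fail(18) 'dd': from fail(9)=0 chase 'd': 0 ⇒ 9;  out=∅∪out(9)=∅
  fail(21) 'ba': from fail(20)=0 chase 'a': 0 ⇒ 1;  out={7}∪out(1)={0,7}
  fail(4) 'ede': from fail(3)=9 chase 'e': 9→0 ⇒ 2;  out=∅∪out(2)=∅
  fail(8) 'eba': from fail(7)=20 chase 'a': 20 ⇒ 21;  out={2}∪out(21)={0,2,7}
  fail(14) 'cce': from fail(13)=11 chase 'e': 11→0 ⇒ 2;  out=∅∪out(2)=∅
  fail(19) 'ddc': from fail(18)=9 chase 'c': 9→0 ⇒ 11;  out={6}∪out(11)={6}
  fail(5) 'edeb': from fail(4)=2 chase 'b': 2 ⇒ 7;  out=∅∪out(7)=∅
  fail(15) 'ccec': from fail(14)=2 chase 'c': 2→0 ⇒ 11;  out=∅∪out(11)=∅
  fail(6) 'edeba': from fail(5)=7 chase 'a': 7 ⇒ 8;  out={1}∪out(8)={0,1,2,7}
  fail(16) 'ccecb': from fail(15)=11 chase 'b': 11→0 ⇒ 20;  out=∅∪out(20)=∅
  fail(17) 'ccecbb': from fail(16)=20 chase 'b': 20→0 ⇒ 20;  out={5}∪out(20)={5}

Scan:
i=0 'b': node 0→20
i=1 'e': node 20→2 (via fail)
i=2 'c': node 2→11 (via fail)
i=3 'd': node 11→12  emit P4@[2:3]
i=4 'b': node 12→20 (via fail)
i=5 'b': node 20→20 (via fail)
i=6 'a': node 20→21  emit P0@[6:6],P7@[5:6]
i=7 'a': node 21→1 (via fail)  emit P0@[7:7]
i=8 'd': node 1→9 (via fail)
i=9 'e': node 9→2 (via fail)
i=10 'd': node 2→3
i=11 'e': node 3→4
i=12 'b': node 4→5
i=13 'a': node 5→6  emit P0@[13:13],P1@[9:13],P2@[11:13],P7@[12:13]
i=14 'b': node 6→20 (via fail)
i=15 'c': node 20→11 (via fail)
i=16 'c': node 11→13
i=17 'e': node 13→14
i=18 'c': node 14→15
i=19 'b': node 15→16
i=20 'b': node 16→17  emit P5@[15:20]
i=21 'd': node 17→9 (via fail)
i=22 'a': node 9→10  emit P0@[22:22],P3@[21:22]
i=23 'b': node 10→20 (via fail)
i=24 'e': node 20→2 (via fail)
i=25 'd': node 2→3
i=26 'd': node 3→18 (via fail)
i=27 'd': node 18→18 (via fail)
i=28 'e': node 18→2 (via fail)
i=29 'b': node 2→7
i=30 'a': node 7→8  emit P0@[30:30],P2@[28:30],P7@[29:30]
i=31 'e': node 8→2 (via fail)
i=32 'c': node 2→11 (via fail)
i=33 'd': node 11→12  emit P4@[32:33]
i=34 'e': node 12→2 (via fail)
i=35 'd': node 2→3
i=36 'e': node 3→4
i=37 'b': node 4→5
i=38 'a': node 5→6  emit P0@[38:38],P1@[34:38],P2@[36:38],P7@[37:38]
i=39 'e': node 6→2 (via fail)
i=40 'e': node 2→2 (via fail)
i=41 'd': node 2→3
i=42 'e': node 3→4
i=43 'b': node 4→5
i=44 'a': node 5→6  emit P0@[44:44],P1@[40:44],P2@[42:44],P7@[43:44]
i=45 'c': node 6→11 (via fail)

All matches (sorted): [[3,4],[6,0],[6,7],[7,0],[13,0],[13,1],[13,2],[13,7],[20,5],[22,0],[22,3],[30,0],[30,2],[30,7],[33,4],[38,0],[38,1],[38,2],[38,7],[44,0],[44,1],[44,2],[44,7]]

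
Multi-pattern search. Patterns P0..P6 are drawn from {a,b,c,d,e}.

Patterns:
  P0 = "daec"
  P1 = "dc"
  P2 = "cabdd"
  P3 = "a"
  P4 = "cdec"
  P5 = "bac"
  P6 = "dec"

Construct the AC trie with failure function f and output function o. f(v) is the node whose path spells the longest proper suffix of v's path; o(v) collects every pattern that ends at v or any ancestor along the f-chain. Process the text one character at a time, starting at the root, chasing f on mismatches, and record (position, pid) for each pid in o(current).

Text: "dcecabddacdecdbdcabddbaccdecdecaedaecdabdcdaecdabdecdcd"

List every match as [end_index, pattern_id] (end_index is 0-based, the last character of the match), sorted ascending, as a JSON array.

Build:
Trie nodes:
  n0 'ε': a→11 b→15 c→6 d→1
  n1 'd': a→2 c→5 e→18
  n2 'da': e→3
  n3 'dae': c→4
  n4 'daec': ·  ←P0
  n5 'dc': ·  ←P1
  n6 'c': a→7 d→12
  n7 'ca': b→8
  n8 'cab': d→9
  n9 'cabd': d→10
  n10 'cabdd': ·  ←P2
  n11 'a': ·  ←P3
  n12 'cd': e→13
  n13 'cde': c→14
  n14 'cdec': ·  ←P4
  n15 'b': a→16
  n16 'ba': c→17
  n17 'bac': ·  ←P5
  n18 'de': c→19
  n19 'dec': ·  ←P6

Failure links (BFS by depth):
  fail(1) 'd': from fail(0)=0 chase 'd': 0 ⇒ 0;  out=∅∪out(0)=∅
  fail(6) 'c': from fail(0)=0 chase 'c': 0 ⇒ 0;  out=∅∪out(0)=∅
  fail(11) 'a': from fail(0)=0 chase 'a': 0 ⇒ 0;  out={3}∪out(0)={3}
  fail(15) 'b': from fail(0)=0 chase 'b': 0 ⇒ 0;  out=∅∪out(0)=∅
  fail(2) 'da': from fail(1)=0 chase 'a': 0 ⇒ 11;  out=∅∪out(11)={3}
  fail(5) 'dc': from fail(1)=0 chase 'c': 0 ⇒ 6;  out={1}∪out(6)={1}
  fail(7) 'ca': from fail(6)=0 chase 'a': 0 ⇒ 11;  out=∅∪out(11)={3}
  fail(12) 'cd': from fail(6)=0 chase 'd': 0 ⇒ 1;  out=∅∪out(1)=∅
  fail(16) 'ba': from fail(15)=0 chase 'a': 0 ⇒ 11;  out=∅∪out(11)={3}
  fail(18) 'de': from fail(1)=0 chase 'e': 0 ⇒ 0;  out=∅∪out(0)=∅
  fail(3) 'dae': from fail(2)=11 chase 'e': 11→0 ⇒ 0;  out=∅∪out(0)=∅
  fail(8) 'cab': from fail(7)=11 chase 'b': 11→0 ⇒ 15;  out=∅∪out(15)=∅
  fail(13) 'cde': from fail(12)=1 chase 'e': 1 ⇒ 18;  out=∅∪out(18)=∅
  fail(17) 'bac': from fail(16)=11 chase 'c': 11→0 ⇒ 6;  out={5}∪out(6)={5}
  fail(19) 'dec': from fail(18)=0 chase 'c': 0 ⇒ 6;  out={6}∪out(6)={6}
  fail(4) 'daec': from fail(3)=0 chase 'c': 0 ⇒ 6;  out={0}∪out(6)={0}
  fail(9) 'cabd': from fail(8)=15 chase 'd': 15→0 ⇒ 1;  out=∅∪out(1)=∅
  fail(14) 'cdec': from fail(13)=18 chase 'c': 18 ⇒ 19;  out={4}∪out(19)={4,6}
  fail(10) 'cabdd': from fail(9)=1 chase 'd': 1→0 ⇒ 1;  out={2}∪out(1)={2}

Run:
i=0 'd': node 0→1
i=1 'c': node 1→5  ** P1@[0:1]
i=2 'e': node 5→0 ·f
i=3 'c': node 0→6
i=4 'a': node 6→7  ** P3@[4:4]
i=5 'b': node 7→8
i=6 'd': node 8→9
i=7 'd': node 9→10  ** P2@[3:7]
i=8 'a': node 10→2 ·f  ** P3@[8:8]
i=9 'c': node 2→6 ·f
i=10 'd': node 6→12
i=11 'e': node 12→13
i=12 'c': node 13→14  ** P4@[9:12],P6@[10:12]
i=13 'd': node 14→12 ·f
i=14 'b': node 12→15 ·f
i=15 'd': node 15→1 ·f
i=16 'c': node 1→5  ** P1@[15:16]
i=17 'a': node 5→7 ·f  ** P3@[17:17]
i=18 'b': node 7→8
i=19 'd': node 8→9
i=20 'd': node 9→10  ** P2@[16:20]
i=21 'b': node 10→15 ·f
i=22 'a': node 15→16  ** P3@[22:22]
i=23 'c': node 16→17  ** P5@[21:23]
i=24 'c': node 17→6 ·f
i=25 'd': node 6→12
i=26 'e': node 12→13
i=27 'c': node 13→14  ** P4@[24:27],P6@[25:27]
i=28 'd': node 14→12 ·f
i=29 'e': node 12→13
i=30 'c': node 13→14  ** P4@[27:30],P6@[28:30]
i=31 'a': node 14→7 ·f  ** P3@[31:31]
i=32 'e': node 7→0 ·f
i=33 'd': node 0→1
i=34 'a': node 1→2  ** P3@[34:34]
i=35 'e': node 2→3
i=36 'c': node 3→4  ** P0@[33:36]
i=37 'd': node 4→12 ·f
i=38 'a': node 12→2 ·f  ** P3@[38:38]
i=39 'b': node 2→15 ·f
i=40 'd': node 15→1 ·f
i=41 'c': node 1→5  ** P1@[40:41]
i=42 'd': node 5→12 ·f
i=43 'a': node 12→2 ·f  ** P3@[43:43]
i=44 'e': node 2→3
i=45 'c': node 3→4  ** P0@[42:45]
i=46 'd': node 4→12 ·f
i=47 'a': node 12→2 ·f  ** P3@[47:47]
i=48 'b': node 2→15 ·f
i=49 'd': node 15→1 ·f
i=50 'e': node 1→18
i=51 'c': node 18→19  ** P6@[49:51]
i=52 'd': node 19→12 ·f
i=53 'c': node 12→5 ·f  ** P1@[52:53]
i=54 'd': node 5→12 ·f

Matches: [[1,1],[4,3],[7,2],[8,3],[12,4],[12,6],[16,1],[17,3],[20,2],[22,3],[23,5],[27,4],[27,6],[30,4],[30,6],[31,3],[34,3],[36,0],[38,3],[41,1],[43,3],[45,0],[47,3],[51,6],[53,1]]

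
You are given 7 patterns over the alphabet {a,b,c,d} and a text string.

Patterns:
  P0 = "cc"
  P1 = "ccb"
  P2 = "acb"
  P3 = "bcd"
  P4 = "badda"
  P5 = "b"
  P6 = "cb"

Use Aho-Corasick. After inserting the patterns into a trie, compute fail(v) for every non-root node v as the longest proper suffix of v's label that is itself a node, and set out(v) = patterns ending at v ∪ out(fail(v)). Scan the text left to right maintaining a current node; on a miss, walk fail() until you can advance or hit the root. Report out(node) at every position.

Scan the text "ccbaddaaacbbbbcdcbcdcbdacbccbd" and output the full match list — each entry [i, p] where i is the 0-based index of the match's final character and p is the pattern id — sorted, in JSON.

Construct AC machine:
Trie (insert patterns):
  0='ε' goto a→4 b→7 c→1
  1='c' goto b→14 c→2
  2='cc' goto b→3  [P0 ends]
  3='ccb' goto ·  [P1 ends]
  4='a' goto c→5
  5='ac' goto b→6
  6='acb' goto ·  [P2 ends]
  7='b' goto a→10 c→8  [P5 ends]
  8='bc' goto d→9
  9='bcd' goto ·  [P3 ends]
  10='ba' goto d→11
  11='bad' goto d→12
  12='badd' goto a→13
  13='badda' goto ·  [P4 ends]
  14='cb' goto ·  [P6 ends]

Failure links (BFS by depth):
  fail(1) 'c': from fail(0)=0 chase 'c': 0 ⇒ 0;  out=∅∪out(0)=∅
  fail(4) 'a': from fail(0)=0 chase 'a': 0 ⇒ 0;  out=∅∪out(0)=∅
  fail(7) 'b': from fail(0)=0 chase 'b': 0 ⇒ 0;  out={5}∪out(0)={5}
  fail(2) 'cc': from fail(1)=0 chase 'c': 0 ⇒ 1;  out={0}∪out(1)={0}
  fail(5) 'ac': from fail(4)=0 chase 'c': 0 ⇒ 1;  out=∅∪out(1)=∅
  fail(8) 'bc': from fail(7)=0 chase 'c': 0 ⇒ 1;  out=∅∪out(1)=∅
  fail(10) 'ba': from fail(7)=0 chase 'a': 0 ⇒ 4;  out=∅∪out(4)=∅
  fail(14) 'cb': from fail(1)=0 chase 'b': 0 ⇒ 7;  out={6}∪out(7)={5,6}
  fail(3) 'ccb': from fail(2)=1 chase 'b': 1 ⇒ 14;  out={1}∪out(14)={1,5,6}
  fail(6) 'acb': from fail(5)=1 chase 'b': 1 ⇒ 14;  out={2}∪out(14)={2,5,6}
  fail(9) 'bcd': from fail(8)=1 chase 'd': 1→0 ⇒ 0;  out={3}∪out(0)={3}
  fail(11) 'bad': from fail(10)=4 chase 'd': 4→0 ⇒ 0;  out=∅∪out(0)=∅
  fail(12) 'badd': from fail(11)=0 chase 'd': 0 ⇒ 0;  out=∅∪out(0)=∅
  fail(13) 'badda': from fail(12)=0 chase 'a': 0 ⇒ 4;  out={4}∪out(4)={4}

Scan:
[0] read 'c'  n0⇒n1
[1] read 'c'  n1⇒n2  ** P0@[0:1]
[2] read 'b'  n2⇒n3  ** P1@[0:2],P5@[2:2],P6@[1:2]
[3] read 'a'  n3⇒n10 (via fail)
[4] read 'd'  n10⇒n11
[5] read 'd'  n11⇒n12
[6] read 'a'  n12⇒n13  ** P4@[2:6]
[7] read 'a'  n13⇒n4 (via fail)
[8] read 'a'  n4⇒n4 (via fail)
[9] read 'c'  n4⇒n5
[10] read 'b'  n5⇒n6  ** P2@[8:10],P5@[10:10],P6@[9:10]
[11] read 'b'  n6⇒n7 (via fail)  ** P5@[11:11]
[12] read 'b'  n7⇒n7 (via fail)  ** P5@[12:12]
[13] read 'b'  n7⇒n7 (via fail)  ** P5@[13:13]
[14] read 'c'  n7⇒n8
[15] read 'd'  n8⇒n9  ** P3@[13:15]
[16] read 'c'  n9⇒n1 (via fail)
[17] read 'b'  n1⇒n14  ** P5@[17:17],P6@[16:17]
[18] read 'c'  n14⇒n8 (via fail)
[19] read 'd'  n8⇒n9  ** P3@[17:19]
[20] read 'c'  n9⇒n1 (via fail)
[21] read 'b'  n1⇒n14  ** P5@[21:21],P6@[20:21]
[22] read 'd'  n14⇒n0 (via fail)
[23] read 'a'  n0⇒n4
[24] read 'c'  n4⇒n5
[25] read 'b'  n5⇒n6  ** P2@[23:25],P5@[25:25],P6@[24:25]
[26] read 'c'  n6⇒n8 (via fail)
[27] read 'c'  n8⇒n2 (via fail)  ** P0@[26:27]
[28] read 'b'  n2⇒n3  ** P1@[26:28],P5@[28:28],P6@[27:28]
[29] read 'd'  n3⇒n0 (via fail)

Matches: [[1,0],[2,1],[2,5],[2,6],[6,4],[10,2],[10,5],[10,6],[11,5],[12,5],[13,5],[15,3],[17,5],[17,6],[19,3],[21,5],[21,6],[25,2],[25,5],[25,6],[27,0],[28,1],[28,5],[28,6]]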